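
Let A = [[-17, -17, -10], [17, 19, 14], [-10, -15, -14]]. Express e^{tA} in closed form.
A has Jordan form J = [[-4, 1, 0], [0, -4, 1], [0, 0, -4]] with A = PJP^{-1}, so e^{tA} = P e^{tJ} P^{-1}.

For a Jordan block J_k(λ), e^{tJ_k(λ)} = e^{λt} · (I + tN + t^2 N^2/2! + ... + t^{k-1} N^{k-1}/(k-1)!) where N is the nilpotent superdiagonal part.

Assembling the blocks and conjugating back gives the entries of e^{tA} as shown above.

e^{tA} = [[(-10*t^2 - 13*t + 1)*e^{-4*t}, t*(-10*t - 17)*e^{-4*t}, -2*t*(2*t + 5)*e^{-4*t}], [t*(15*t + 17)*e^{-4*t}, (15*t^2 + 23*t + 1)*e^{-4*t}, 2*t*(3*t + 7)*e^{-4*t}], [5*t*(-5*t - 4)*e^{-4*t}/2, -5*t*(5*t + 6)*e^{-4*t}/2, (-5*t^2 - 10*t + 1)*e^{-4*t}]]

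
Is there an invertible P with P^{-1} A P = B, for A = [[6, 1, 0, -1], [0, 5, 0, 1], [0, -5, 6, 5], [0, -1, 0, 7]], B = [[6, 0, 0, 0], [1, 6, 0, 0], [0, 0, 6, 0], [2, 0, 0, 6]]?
Yes.

Two matrices over a field are similar if and only if they have the same invariant factors.

Both A and B have characteristic polynomial (x - 6)^4 and minimal polynomial (x - 6)^2. Computing further, both have invariant factors x - 6, x - 6, (x - 6)^2. Hence A and B are similar.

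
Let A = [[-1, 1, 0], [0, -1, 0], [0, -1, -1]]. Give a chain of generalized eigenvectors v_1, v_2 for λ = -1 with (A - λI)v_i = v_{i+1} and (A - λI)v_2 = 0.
v_1 = [[0, 1, 0]]^T, v_2 = [[1, 0, -1]]^T

We seek v_1 ∈ ker((A + I)^2) \ ker(A + I), then set v_{i+1} = (A + I) v_i.

One such chain is v_1 = [[0, 1, 0]]^T, v_2 = [[1, 0, -1]]^T. Check: (A + I) v_2 = [[0, 0, 0]]^T = 0.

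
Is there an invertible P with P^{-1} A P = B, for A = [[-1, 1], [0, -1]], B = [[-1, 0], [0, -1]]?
No.

Both have characteristic polynomial (x + 1)^2, but the minimal polynomial of A is (x + 1)^2 while the minimal polynomial of B is x + 1. The minimal polynomial is a similarity invariant, so A and B are not similar.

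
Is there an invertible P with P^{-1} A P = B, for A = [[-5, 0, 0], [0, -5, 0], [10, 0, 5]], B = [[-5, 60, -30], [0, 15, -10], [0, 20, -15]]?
Yes.

Two matrices over a field are similar if and only if they have the same invariant factors.

Both A and B have characteristic polynomial (x - 5)(x + 5)^2 and minimal polynomial (x - 5)(x + 5). Computing further, both have invariant factors x + 5, (x - 5)(x + 5). Hence A and B are similar.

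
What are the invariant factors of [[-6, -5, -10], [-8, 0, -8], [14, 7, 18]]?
The Jordan structure of A has elementary divisors (x - 4)^2, (x - 4). Arranging the block sizes at each eigenvalue in decreasing order and taking row products gives the invariant factors.

Invariant factors (smallest first, each dividing the next): x - 4, (x - 4)^2.

Check: the last factor (x - 4)^2 is the minimal polynomial, and the product (x - 4)^3 is the characteristic polynomial.

x - 4, (x - 4)^2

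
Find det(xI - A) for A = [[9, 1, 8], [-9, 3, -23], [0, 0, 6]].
xI - A = [[x - 9, -1, -8], [9, x - 3, 23], [0, 0, x - 6]].

Expanding det(xI - A) along the first row:
det(xI - A) = + (x - 9)·det([[x - 3, 23], [0, x - 6]]) - (-1)·det([[9, 23], [0, x - 6]]) + (-8)·det([[9, x - 3], [0, 0]]).

Evaluating gives χ_A(x) = x^3 - 18x^2 + 108x - 216 = (x - 6)^3.

χ_A(x) = (x - 6)^3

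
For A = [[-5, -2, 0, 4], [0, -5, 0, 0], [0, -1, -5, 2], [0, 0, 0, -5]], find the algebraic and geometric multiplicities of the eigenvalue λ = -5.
The characteristic polynomial is (x + 5)^4, so the factor x + 5 appears with exponent 4: the algebraic multiplicity is 4.

rank(A + 5I) = 1, so the eigenspace has dimension 4 - 1 = 3: the geometric multiplicity is 3.

Since 3 < 4, A is not diagonalizable.

algebraic multiplicity 4, geometric multiplicity 3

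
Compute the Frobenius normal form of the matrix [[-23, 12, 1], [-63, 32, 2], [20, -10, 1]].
R = [[0, 0, 30], [1, 0, -29], [0, 1, 10]]

The invariant factors of A (the non-unit diagonal entries of the Smith normal form of xI - A over ℚ[x]) are (x - 6)(x^2 - 4x + 5), each dividing the next. The characteristic polynomial is their product, (x - 6)(x^2 - 4x + 5).

The rational canonical form is the block-diagonal matrix of companion matrices C(f_i):
R = [[0, 0, 30], [1, 0, -29], [0, 1, 10]].

Note the characteristic polynomial does not split into linear factors over ℚ, so A has no Jordan form over ℚ; the rational canonical form exists over any field.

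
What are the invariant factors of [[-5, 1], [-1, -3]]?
(x + 4)^2

The Jordan structure of A has elementary divisors (x + 4)^2. Arranging the block sizes at each eigenvalue in decreasing order and taking row products gives the invariant factors.

Invariant factors (smallest first, each dividing the next): (x + 4)^2.

Check: the last factor (x + 4)^2 is the minimal polynomial, and the product (x + 4)^2 is the characteristic polynomial.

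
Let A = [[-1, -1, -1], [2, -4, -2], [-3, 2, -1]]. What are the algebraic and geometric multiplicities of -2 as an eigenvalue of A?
algebraic multiplicity 3, geometric multiplicity 1

The characteristic polynomial is (x + 2)^3, so the factor x + 2 appears with exponent 3: the algebraic multiplicity is 3.

rank(A + 2I) = 2, so the eigenspace has dimension 3 - 2 = 1: the geometric multiplicity is 1.

Since 1 < 3, A is not diagonalizable.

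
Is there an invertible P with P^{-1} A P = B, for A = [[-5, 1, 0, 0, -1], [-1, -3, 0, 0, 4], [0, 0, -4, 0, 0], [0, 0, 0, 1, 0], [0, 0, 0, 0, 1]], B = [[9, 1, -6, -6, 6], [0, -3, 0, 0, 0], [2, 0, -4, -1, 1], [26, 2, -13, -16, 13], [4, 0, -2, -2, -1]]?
trace(A) = -10 but trace(B) = -15. The trace is a similarity invariant, so A and B are not similar.

No.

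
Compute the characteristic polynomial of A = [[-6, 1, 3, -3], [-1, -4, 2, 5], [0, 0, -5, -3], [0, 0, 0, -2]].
χ_A(x) = (x + 2)(x + 5)^3

xI - A = [[x + 6, -1, -3, 3], [1, x + 4, -2, -5], [0, 0, x + 5, 3], [0, 0, 0, x + 2]].

Expanding det(xI - A) along the first row:
det(xI - A) = + (x + 6)·det([[x + 4, -2, -5], [0, x + 5, 3], [0, 0, x + 2]]) - (-1)·det([[1, -2, -5], [0, x + 5, 3], [0, 0, x + 2]]) + (-3)·det([[1, x + 4, -5], [0, 0, 3], [0, 0, x + 2]]) - (3)·det([[1, x + 4, -2], [0, 0, x + 5], [0, 0, 0]]).

Evaluating gives χ_A(x) = x^4 + 17x^3 + 105x^2 + 275x + 250 = (x + 2)(x + 5)^3.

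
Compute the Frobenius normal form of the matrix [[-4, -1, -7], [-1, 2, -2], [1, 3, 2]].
R = [[0, 0, -5], [1, 0, 0], [0, 1, 0]]

The invariant factors of A (the non-unit diagonal entries of the Smith normal form of xI - A over ℚ[x]) are x^3 + 5, each dividing the next. The characteristic polynomial is their product, x^3 + 5.

The rational canonical form is the block-diagonal matrix of companion matrices C(f_i):
R = [[0, 0, -5], [1, 0, 0], [0, 1, 0]].

Note the characteristic polynomial does not split into linear factors over ℚ, so A has no Jordan form over ℚ; the rational canonical form exists over any field.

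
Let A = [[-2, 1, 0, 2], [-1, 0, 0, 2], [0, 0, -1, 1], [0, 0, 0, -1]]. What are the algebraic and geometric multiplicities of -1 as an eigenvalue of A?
algebraic multiplicity 4, geometric multiplicity 2

The characteristic polynomial is (x + 1)^4, so the factor x + 1 appears with exponent 4: the algebraic multiplicity is 4.

rank(A + I) = 2, so the eigenspace has dimension 4 - 2 = 2: the geometric multiplicity is 2.

Since 2 < 4, A is not diagonalizable.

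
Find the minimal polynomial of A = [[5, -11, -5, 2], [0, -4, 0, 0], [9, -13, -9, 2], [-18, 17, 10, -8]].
m_A(x) = (x + 4)^2

The characteristic polynomial factors as (x + 4)^4. The minimal polynomial is ∏(x - λ)^{k_λ} where k_λ is the size of the largest Jordan block at λ.

For λ = -4: rank(A + 4I) = 2, and the largest Jordan block has size 2 (the smallest k with rank((A + 4I)^k) = rank((A + 4I)^(k+1))).

So m_A(x) = (x + 4)^2.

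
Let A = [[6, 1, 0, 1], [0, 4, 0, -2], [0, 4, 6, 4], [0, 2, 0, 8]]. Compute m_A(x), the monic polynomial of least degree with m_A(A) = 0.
m_A(x) = (x - 6)^2

The characteristic polynomial factors as (x - 6)^4. The minimal polynomial is ∏(x - λ)^{k_λ} where k_λ is the size of the largest Jordan block at λ.

For λ = 6: rank(A - 6I) = 1, and the largest Jordan block has size 2 (the smallest k with rank((A - 6I)^k) = rank((A - 6I)^(k+1))).

So m_A(x) = (x - 6)^2.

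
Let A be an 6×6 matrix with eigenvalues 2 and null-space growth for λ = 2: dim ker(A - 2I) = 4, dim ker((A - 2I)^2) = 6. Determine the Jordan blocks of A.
Jordan blocks: (2, 2), (2, 2), (2, 1), (2, 1)

λ = 2: successive nullity increments [4, 2] count blocks of size ≥ k; block sizes are [2, 2, 1, 1].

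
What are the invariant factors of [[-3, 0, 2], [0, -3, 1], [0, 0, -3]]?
The Jordan structure of A has elementary divisors (x + 3)^2, (x + 3). Arranging the block sizes at each eigenvalue in decreasing order and taking row products gives the invariant factors.

Invariant factors (smallest first, each dividing the next): x + 3, (x + 3)^2.

Check: the last factor (x + 3)^2 is the minimal polynomial, and the product (x + 3)^3 is the characteristic polynomial.

x + 3, (x + 3)^2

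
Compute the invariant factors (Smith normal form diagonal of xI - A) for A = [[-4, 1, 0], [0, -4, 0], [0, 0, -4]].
The Jordan structure of A has elementary divisors (x + 4)^2, (x + 4). Arranging the block sizes at each eigenvalue in decreasing order and taking row products gives the invariant factors.

Invariant factors (smallest first, each dividing the next): x + 4, (x + 4)^2.

Check: the last factor (x + 4)^2 is the minimal polynomial, and the product (x + 4)^3 is the characteristic polynomial.

x + 4, (x + 4)^2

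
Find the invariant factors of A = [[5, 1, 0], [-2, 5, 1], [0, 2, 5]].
(x - 5)^3

The Jordan structure of A has elementary divisors (x - 5)^3. Arranging the block sizes at each eigenvalue in decreasing order and taking row products gives the invariant factors.

Invariant factors (smallest first, each dividing the next): (x - 5)^3.

Check: the last factor (x - 5)^3 is the minimal polynomial, and the product (x - 5)^3 is the characteristic polynomial.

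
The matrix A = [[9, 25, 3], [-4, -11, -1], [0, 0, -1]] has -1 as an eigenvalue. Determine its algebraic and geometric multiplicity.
The characteristic polynomial is (x + 1)^3, so the factor x + 1 appears with exponent 3: the algebraic multiplicity is 3.

rank(A + I) = 2, so the eigenspace has dimension 3 - 2 = 1: the geometric multiplicity is 1.

Since 1 < 3, A is not diagonalizable.

algebraic multiplicity 3, geometric multiplicity 1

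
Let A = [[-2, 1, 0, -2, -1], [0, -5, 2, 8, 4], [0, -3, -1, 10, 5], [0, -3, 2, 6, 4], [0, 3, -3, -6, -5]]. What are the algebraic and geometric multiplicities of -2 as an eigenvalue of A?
The characteristic polynomial is (x - 1)(x + 2)^4, so the factor x + 2 appears with exponent 4: the algebraic multiplicity is 4.

rank(A + 2I) = 3, so the eigenspace has dimension 5 - 3 = 2: the geometric multiplicity is 2.

Since 2 < 4, A is not diagonalizable.

algebraic multiplicity 4, geometric multiplicity 2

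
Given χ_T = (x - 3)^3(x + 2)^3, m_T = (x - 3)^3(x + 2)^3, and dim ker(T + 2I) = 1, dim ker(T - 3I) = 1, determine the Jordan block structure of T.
Jordan blocks: (-2, 3), (3, 3)

λ = -2: algebraic multiplicity 3 (exponent in χ_T), largest block size 3 (exponent in m_T), 1 block (geometric multiplicity). This forces block sizes [3].
λ = 3: algebraic multiplicity 3 (exponent in χ_T), largest block size 3 (exponent in m_T), 1 block (geometric multiplicity). This forces block sizes [3].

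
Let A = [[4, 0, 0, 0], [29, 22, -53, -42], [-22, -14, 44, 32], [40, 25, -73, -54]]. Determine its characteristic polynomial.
xI - A = [[x - 4, 0, 0, 0], [-29, x - 22, 53, 42], [22, 14, x - 44, -32], [-40, -25, 73, x + 54]].

Expanding det(xI - A) along the first row:
det(xI - A) = + (x - 4)·det([[x - 22, 53, 42], [14, x - 44, -32], [-25, 73, x + 54]]) - (0)·det([[-29, 53, 42], [22, x - 44, -32], [-40, 73, x + 54]]) + (0)·det([[-29, x - 22, 42], [22, 14, -32], [-40, -25, x + 54]]) - (0)·det([[-29, x - 22, 53], [22, 14, x - 44], [-40, -25, 73]]).

Evaluating gives χ_A(x) = x^4 - 16x^3 + 96x^2 - 256x + 256 = (x - 4)^4.

χ_A(x) = (x - 4)^4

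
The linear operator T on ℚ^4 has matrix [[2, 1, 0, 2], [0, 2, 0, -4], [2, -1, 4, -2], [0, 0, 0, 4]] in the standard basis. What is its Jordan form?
J = [[2, 1, 0, 0], [0, 2, 0, 0], [0, 0, 4, 0], [0, 0, 0, 4]]

The characteristic polynomial is det(xI - A) = (x - 4)^2(x - 2)^2, so the eigenvalues are 2 (algebraic multiplicity 2), 4 (algebraic multiplicity 2).

For λ = 2: rank(A - 2I) = 3, rank((A - 2I)^2) = 2. The eigenspace has dimension 4 - 3 = 1, so there is 1 Jordan block; the rank sequence gives block sizes [2].

For λ = 4: rank(A - 4I) = 2. The eigenspace has dimension 4 - 2 = 2, so there are 2 Jordan blocks; the rank sequence gives block sizes [1, 1].

Assembling the blocks gives the Jordan form J above.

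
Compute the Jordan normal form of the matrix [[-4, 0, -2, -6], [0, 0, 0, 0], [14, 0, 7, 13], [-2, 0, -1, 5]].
The characteristic polynomial is det(xI - A) = x^2(x - 4)^2, so the eigenvalues are 0 (algebraic multiplicity 2), 4 (algebraic multiplicity 2).

For λ = 0: rank(A) = 2. The eigenspace has dimension 4 - 2 = 2, so there are 2 Jordan blocks; the rank sequence gives block sizes [1, 1].

For λ = 4: rank(A - 4I) = 3, rank((A - 4I)^2) = 2. The eigenspace has dimension 4 - 3 = 1, so there is 1 Jordan block; the rank sequence gives block sizes [2].

Assembling the blocks gives the Jordan form J above.

J = [[0, 0, 0, 0], [0, 0, 0, 0], [0, 0, 4, 1], [0, 0, 0, 4]]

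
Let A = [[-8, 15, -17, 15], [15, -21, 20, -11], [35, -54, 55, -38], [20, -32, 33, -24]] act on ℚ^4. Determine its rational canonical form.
R = [[0, 0, 0, -6], [1, 0, 0, 5], [0, 1, 0, -1], [0, 0, 1, 2]]

The invariant factors of A (the non-unit diagonal entries of the Smith normal form of xI - A over ℚ[x]) are (x - 2)(x^3 + x - 3), each dividing the next. The characteristic polynomial is their product, (x - 2)(x^3 + x - 3).

The rational canonical form is the block-diagonal matrix of companion matrices C(f_i):
R = [[0, 0, 0, -6], [1, 0, 0, 5], [0, 1, 0, -1], [0, 0, 1, 2]].

Note the characteristic polynomial does not split into linear factors over ℚ, so A has no Jordan form over ℚ; the rational canonical form exists over any field.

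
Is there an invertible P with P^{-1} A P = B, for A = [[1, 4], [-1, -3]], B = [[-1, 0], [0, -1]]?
Both have characteristic polynomial (x + 1)^2, but the minimal polynomial of A is (x + 1)^2 while the minimal polynomial of B is x + 1. The minimal polynomial is a similarity invariant, so A and B are not similar.

No.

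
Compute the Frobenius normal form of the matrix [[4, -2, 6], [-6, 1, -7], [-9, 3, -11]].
The invariant factors of A (the non-unit diagonal entries of the Smith normal form of xI - A over ℚ[x]) are (x + 2)^3, each dividing the next. The characteristic polynomial is their product, (x + 2)^3.

The rational canonical form is the block-diagonal matrix of companion matrices C(f_i):
R = [[0, 0, -8], [1, 0, -12], [0, 1, -6]].

R = [[0, 0, -8], [1, 0, -12], [0, 1, -6]]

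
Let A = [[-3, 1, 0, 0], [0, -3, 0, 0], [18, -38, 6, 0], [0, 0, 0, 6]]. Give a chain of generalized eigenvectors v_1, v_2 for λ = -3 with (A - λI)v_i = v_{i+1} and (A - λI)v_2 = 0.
v_1 = [[3, 1, -2, 0]]^T, v_2 = [[1, 0, -2, 0]]^T

We seek v_1 ∈ ker((A + 3I)^2) \ ker(A + 3I), then set v_{i+1} = (A + 3I) v_i.

One such chain is v_1 = [[3, 1, -2, 0]]^T, v_2 = [[1, 0, -2, 0]]^T. Check: (A + 3I) v_2 = [[0, 0, 0, 0]]^T = 0.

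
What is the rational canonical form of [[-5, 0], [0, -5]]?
The invariant factors of A (the non-unit diagonal entries of the Smith normal form of xI - A over ℚ[x]) are x + 5, x + 5, each dividing the next. The characteristic polynomial is their product, (x + 5)^2.

The rational canonical form is the block-diagonal matrix of companion matrices C(f_i):
R = [[-5, 0], [0, -5]].

R = [[-5, 0], [0, -5]]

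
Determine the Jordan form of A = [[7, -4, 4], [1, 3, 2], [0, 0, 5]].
J = [[5, 1, 0], [0, 5, 0], [0, 0, 5]]

The characteristic polynomial is det(xI - A) = (x - 5)^3, so the eigenvalues are 5 (algebraic multiplicity 3).

For λ = 5: rank(A - 5I) = 1, rank((A - 5I)^2) = 0. The eigenspace has dimension 3 - 1 = 2, so there are 2 Jordan blocks; the rank sequence gives block sizes [2, 1].

Assembling the blocks gives the Jordan form J above.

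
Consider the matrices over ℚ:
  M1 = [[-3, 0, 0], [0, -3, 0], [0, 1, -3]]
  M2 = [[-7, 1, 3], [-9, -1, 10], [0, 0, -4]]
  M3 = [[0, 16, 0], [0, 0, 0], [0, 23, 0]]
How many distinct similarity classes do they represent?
Characteristic polynomials: χ_{M1} = (x + 3)^3, χ_{M2} = (x + 4)^3, χ_{M3} = x^3.

{M1}: invariant factors x + 3, (x + 3)^2.

{M2}: invariant factors (x + 4)^3.

{M3}: invariant factors x, x^2.

Matrices are similar if and only if their invariant-factor lists agree; the partition into similarity classes is {M1}, {M2}, {M3}.

3 classes: {M1}, {M2}, {M3}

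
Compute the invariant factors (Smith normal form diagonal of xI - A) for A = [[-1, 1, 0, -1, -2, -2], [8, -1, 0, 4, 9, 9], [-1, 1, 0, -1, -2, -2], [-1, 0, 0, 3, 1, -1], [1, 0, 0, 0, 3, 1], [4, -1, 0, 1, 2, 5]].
x, x^2(x - 3)^3

The Jordan structure of A has elementary divisors x^2, x, (x - 3)^3. Arranging the block sizes at each eigenvalue in decreasing order and taking row products gives the invariant factors.

Invariant factors (smallest first, each dividing the next): x, x^2(x - 3)^3.

Check: the last factor x^2(x - 3)^3 is the minimal polynomial, and the product x^3(x - 3)^3 is the characteristic polynomial.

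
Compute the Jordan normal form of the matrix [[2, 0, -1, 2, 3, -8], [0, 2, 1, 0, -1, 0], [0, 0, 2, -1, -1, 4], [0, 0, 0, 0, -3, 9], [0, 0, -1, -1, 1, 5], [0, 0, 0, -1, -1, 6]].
J = [[2, 1, 0, 0, 0, 0], [0, 2, 1, 0, 0, 0], [0, 0, 2, 0, 0, 0], [0, 0, 0, 2, 0, 0], [0, 0, 0, 0, 2, 0], [0, 0, 0, 0, 0, 3]]

The characteristic polynomial is det(xI - A) = (x - 3)(x - 2)^5, so the eigenvalues are 2 (algebraic multiplicity 5), 3 (algebraic multiplicity 1).

For λ = 2: rank(A - 2I) = 3, rank((A - 2I)^2) = 2, rank((A - 2I)^3) = 1. The eigenspace has dimension 6 - 3 = 3, so there are 3 Jordan blocks; the rank sequence gives block sizes [3, 1, 1].

For λ = 3: algebraic multiplicity 1 gives one 1×1 block.

Assembling the blocks gives the Jordan form J above.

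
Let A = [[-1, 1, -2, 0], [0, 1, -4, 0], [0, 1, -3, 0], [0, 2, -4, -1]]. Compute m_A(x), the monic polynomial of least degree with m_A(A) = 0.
m_A(x) = (x + 1)^2

The characteristic polynomial factors as (x + 1)^4. The minimal polynomial is ∏(x - λ)^{k_λ} where k_λ is the size of the largest Jordan block at λ.

For λ = -1: rank(A + I) = 1, and the largest Jordan block has size 2 (the smallest k with rank((A + I)^k) = rank((A + I)^(k+1))).

So m_A(x) = (x + 1)^2.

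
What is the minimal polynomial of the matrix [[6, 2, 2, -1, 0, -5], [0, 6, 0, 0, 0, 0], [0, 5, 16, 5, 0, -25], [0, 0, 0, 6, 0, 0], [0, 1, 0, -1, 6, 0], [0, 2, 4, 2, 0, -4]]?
m_A(x) = (x - 6)^2

The characteristic polynomial factors as (x - 6)^6. The minimal polynomial is ∏(x - λ)^{k_λ} where k_λ is the size of the largest Jordan block at λ.

For λ = 6: rank(A - 6I) = 3, and the largest Jordan block has size 2 (the smallest k with rank((A - 6I)^k) = rank((A - 6I)^(k+1))).

So m_A(x) = (x - 6)^2.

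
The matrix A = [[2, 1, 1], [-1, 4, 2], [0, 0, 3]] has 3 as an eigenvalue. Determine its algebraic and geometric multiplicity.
algebraic multiplicity 3, geometric multiplicity 1

The characteristic polynomial is (x - 3)^3, so the factor x - 3 appears with exponent 3: the algebraic multiplicity is 3.

rank(A - 3I) = 2, so the eigenspace has dimension 3 - 2 = 1: the geometric multiplicity is 1.

Since 1 < 3, A is not diagonalizable.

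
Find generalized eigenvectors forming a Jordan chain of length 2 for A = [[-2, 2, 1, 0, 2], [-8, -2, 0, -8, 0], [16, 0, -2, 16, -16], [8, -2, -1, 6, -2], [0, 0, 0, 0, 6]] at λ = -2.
We seek v_1 ∈ ker((A + 2I)^2) \ ker(A + 2I), then set v_{i+1} = (A + 2I) v_i.

One such chain is v_1 = [[0, 1, -1, 0, 0]]^T, v_2 = [[1, 0, 0, -1, 0]]^T. Check: (A + 2I) v_2 = [[0, 0, 0, 0, 0]]^T = 0.

v_1 = [[0, 1, -1, 0, 0]]^T, v_2 = [[1, 0, 0, -1, 0]]^T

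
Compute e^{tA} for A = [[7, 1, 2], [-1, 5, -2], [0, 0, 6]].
e^{tA} = [[(t + 1)*e^{6*t}, t*e^{6*t}, 2*t*e^{6*t}], [-t*e^{6*t}, (1 - t)*e^{6*t}, -2*t*e^{6*t}], [0, 0, e^{6*t}]]

A has Jordan form J = [[6, 1, 0], [0, 6, 0], [0, 0, 6]] with A = PJP^{-1}, so e^{tA} = P e^{tJ} P^{-1}.

For a Jordan block J_k(λ), e^{tJ_k(λ)} = e^{λt} · (I + tN + t^2 N^2/2! + ... + t^{k-1} N^{k-1}/(k-1)!) where N is the nilpotent superdiagonal part.

Assembling the blocks and conjugating back gives the entries of e^{tA} as shown above.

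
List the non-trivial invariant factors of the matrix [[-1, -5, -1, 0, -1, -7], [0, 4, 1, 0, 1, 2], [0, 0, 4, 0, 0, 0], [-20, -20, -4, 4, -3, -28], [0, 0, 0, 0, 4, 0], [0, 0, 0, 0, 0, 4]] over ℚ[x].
The Jordan structure of A has elementary divisors (x + 1), (x - 4)^2, (x - 4)^2, (x - 4). Arranging the block sizes at each eigenvalue in decreasing order and taking row products gives the invariant factors.

Invariant factors (smallest first, each dividing the next): x - 4, (x - 4)^2, (x - 4)^2(x + 1).

Check: the last factor (x - 4)^2(x + 1) is the minimal polynomial, and the product (x - 4)^5(x + 1) is the characteristic polynomial.

x - 4, (x - 4)^2, (x - 4)^2(x + 1)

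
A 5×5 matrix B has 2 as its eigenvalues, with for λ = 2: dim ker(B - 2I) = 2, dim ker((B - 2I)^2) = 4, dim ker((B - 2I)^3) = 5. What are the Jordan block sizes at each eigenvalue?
λ = 2: successive nullity increments [2, 2, 1] count blocks of size ≥ k; block sizes are [3, 2].

Jordan blocks: (2, 3), (2, 2)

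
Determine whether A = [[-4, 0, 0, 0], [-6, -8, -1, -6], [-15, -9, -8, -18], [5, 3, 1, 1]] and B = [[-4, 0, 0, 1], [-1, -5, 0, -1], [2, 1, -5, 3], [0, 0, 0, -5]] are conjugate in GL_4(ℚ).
Yes.

Two matrices over a field are similar if and only if they have the same invariant factors.

Both A and B have characteristic polynomial (x + 4)(x + 5)^3 and minimal polynomial (x + 4)(x + 5)^2. Computing further, both have invariant factors x + 5, (x + 4)(x + 5)^2. Hence A and B are similar.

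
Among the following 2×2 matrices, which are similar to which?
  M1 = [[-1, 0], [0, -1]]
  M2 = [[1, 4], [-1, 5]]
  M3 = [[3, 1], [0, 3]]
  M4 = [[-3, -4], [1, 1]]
3 classes: {M1}, {M2, M3}, {M4}

Characteristic polynomials: χ_{M1} = (x + 1)^2, χ_{M2} = (x - 3)^2, χ_{M3} = (x - 3)^2, χ_{M4} = (x + 1)^2.

{M1}: invariant factors x + 1, x + 1.

{M2, M3}: invariant factors (x - 3)^2.

{M4}: invariant factors (x + 1)^2.

Matrices are similar if and only if their invariant-factor lists agree; the partition into similarity classes is {M1}, {M2, M3}, {M4}.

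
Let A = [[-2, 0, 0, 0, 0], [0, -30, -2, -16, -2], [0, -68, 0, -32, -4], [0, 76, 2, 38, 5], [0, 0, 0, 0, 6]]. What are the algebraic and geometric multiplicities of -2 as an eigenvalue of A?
algebraic multiplicity 2, geometric multiplicity 2

The characteristic polynomial is (x - 6)^2(x - 4)(x + 2)^2, so the factor x + 2 appears with exponent 2: the algebraic multiplicity is 2.

rank(A + 2I) = 3, so the eigenspace has dimension 5 - 3 = 2: the geometric multiplicity is 2.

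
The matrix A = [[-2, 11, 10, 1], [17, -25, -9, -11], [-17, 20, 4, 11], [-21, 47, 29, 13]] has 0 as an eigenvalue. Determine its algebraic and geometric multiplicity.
The characteristic polynomial is x^2(x + 5)^2, so the factor x appears with exponent 2: the algebraic multiplicity is 2.

rank(A) = 3, so the eigenspace has dimension 4 - 3 = 1: the geometric multiplicity is 1.

Since 1 < 2, A is not diagonalizable.

algebraic multiplicity 2, geometric multiplicity 1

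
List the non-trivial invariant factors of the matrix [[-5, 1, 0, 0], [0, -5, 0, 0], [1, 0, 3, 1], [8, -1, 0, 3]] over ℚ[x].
The Jordan structure of A has elementary divisors (x + 5)^2, (x - 3)^2. Arranging the block sizes at each eigenvalue in decreasing order and taking row products gives the invariant factors.

Invariant factors (smallest first, each dividing the next): (x - 3)^2(x + 5)^2.

Check: the last factor (x - 3)^2(x + 5)^2 is the minimal polynomial, and the product (x - 3)^2(x + 5)^2 is the characteristic polynomial.

(x - 3)^2(x + 5)^2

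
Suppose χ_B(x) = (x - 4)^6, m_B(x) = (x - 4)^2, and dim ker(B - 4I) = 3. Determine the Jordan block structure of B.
Jordan blocks: (4, 2), (4, 2), (4, 2)

λ = 4: algebraic multiplicity 6 (exponent in χ_B), largest block size 2 (exponent in m_B), 3 blocks (geometric multiplicity). These force block sizes [2, 2, 2].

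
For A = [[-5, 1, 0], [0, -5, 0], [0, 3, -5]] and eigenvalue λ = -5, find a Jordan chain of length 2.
We seek v_1 ∈ ker((A + 5I)^2) \ ker(A + 5I), then set v_{i+1} = (A + 5I) v_i.

One such chain is v_1 = [[0, 1, -6]]^T, v_2 = [[1, 0, 3]]^T. Check: (A + 5I) v_2 = [[0, 0, 0]]^T = 0.

v_1 = [[0, 1, -6]]^T, v_2 = [[1, 0, 3]]^T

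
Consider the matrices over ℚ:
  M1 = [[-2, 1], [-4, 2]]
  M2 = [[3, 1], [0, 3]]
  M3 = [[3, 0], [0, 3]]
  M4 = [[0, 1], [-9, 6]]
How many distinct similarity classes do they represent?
3 classes: {M1}, {M2, M4}, {M3}

Characteristic polynomials: χ_{M1} = x^2, χ_{M2} = (x - 3)^2, χ_{M3} = (x - 3)^2, χ_{M4} = (x - 3)^2.

{M1}: invariant factors x^2.

{M2, M4}: invariant factors (x - 3)^2.

{M3}: invariant factors x - 3, x - 3.

Matrices are similar if and only if their invariant-factor lists agree; the partition into similarity classes is {M1}, {M2, M4}, {M3}.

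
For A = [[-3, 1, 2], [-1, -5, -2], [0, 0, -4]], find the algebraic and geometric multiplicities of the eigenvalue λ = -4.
algebraic multiplicity 3, geometric multiplicity 2

The characteristic polynomial is (x + 4)^3, so the factor x + 4 appears with exponent 3: the algebraic multiplicity is 3.

rank(A + 4I) = 1, so the eigenspace has dimension 3 - 1 = 2: the geometric multiplicity is 2.

Since 2 < 3, A is not diagonalizable.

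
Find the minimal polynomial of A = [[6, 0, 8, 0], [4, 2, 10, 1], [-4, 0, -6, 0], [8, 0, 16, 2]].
The characteristic polynomial factors as (x - 2)^3(x + 2). The minimal polynomial is ∏(x - λ)^{k_λ} where k_λ is the size of the largest Jordan block at λ.

For λ = -2: rank(A + 2I) = 3, and the largest Jordan block has size 1 (the smallest k with rank((A + 2I)^k) = rank((A + 2I)^(k+1))).
For λ = 2: rank(A - 2I) = 2, and the largest Jordan block has size 2 (the smallest k with rank((A - 2I)^k) = rank((A - 2I)^(k+1))).

So m_A(x) = (x - 2)^2(x + 2).

m_A(x) = (x - 2)^2(x + 2)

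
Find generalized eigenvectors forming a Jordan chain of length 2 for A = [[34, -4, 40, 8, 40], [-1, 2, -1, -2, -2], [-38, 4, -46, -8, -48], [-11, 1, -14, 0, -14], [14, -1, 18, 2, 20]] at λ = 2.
v_1 = [[5, 0, -1, 0, -3]]^T, v_2 = [[0, 2, 2, 1, -2]]^T

We seek v_1 ∈ ker((A - 2I)^2) \ ker(A - 2I), then set v_{i+1} = (A - 2I) v_i.

One such chain is v_1 = [[5, 0, -1, 0, -3]]^T, v_2 = [[0, 2, 2, 1, -2]]^T. Check: (A - 2I) v_2 = [[0, 0, 0, 0, 0]]^T = 0.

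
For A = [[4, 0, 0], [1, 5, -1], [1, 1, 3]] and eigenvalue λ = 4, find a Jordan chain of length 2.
v_1 = [[1, 0, 0]]^T, v_2 = [[0, 1, 1]]^T

We seek v_1 ∈ ker((A - 4I)^2) \ ker(A - 4I), then set v_{i+1} = (A - 4I) v_i.

One such chain is v_1 = [[1, 0, 0]]^T, v_2 = [[0, 1, 1]]^T. Check: (A - 4I) v_2 = [[0, 0, 0]]^T = 0.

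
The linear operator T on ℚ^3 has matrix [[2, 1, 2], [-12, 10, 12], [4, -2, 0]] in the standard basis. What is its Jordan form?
The characteristic polynomial is det(xI - A) = (x - 4)^3, so the eigenvalues are 4 (algebraic multiplicity 3).

For λ = 4: rank(A - 4I) = 1, rank((A - 4I)^2) = 0. The eigenspace has dimension 3 - 1 = 2, so there are 2 Jordan blocks; the rank sequence gives block sizes [2, 1].

Assembling the blocks gives the Jordan form J above.

J = [[4, 1, 0], [0, 4, 0], [0, 0, 4]]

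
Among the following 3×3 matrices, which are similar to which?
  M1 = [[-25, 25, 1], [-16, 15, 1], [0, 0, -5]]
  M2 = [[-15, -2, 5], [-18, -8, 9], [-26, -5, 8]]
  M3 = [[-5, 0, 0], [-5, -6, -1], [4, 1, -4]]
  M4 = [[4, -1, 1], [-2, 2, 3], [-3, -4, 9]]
Characteristic polynomials: χ_{M1} = (x + 5)^3, χ_{M2} = (x + 5)^3, χ_{M3} = (x + 5)^3, χ_{M4} = (x - 5)^3.

{M1, M2, M3}: invariant factors (x + 5)^3.

{M4}: invariant factors (x - 5)^3.

Matrices are similar if and only if their invariant-factor lists agree; the partition into similarity classes is {M1, M2, M3}, {M4}.

2 classes: {M1, M2, M3}, {M4}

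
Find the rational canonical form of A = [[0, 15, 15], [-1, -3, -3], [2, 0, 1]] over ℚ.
R = [[0, 0, 15], [1, 0, 18], [0, 1, -2]]

The invariant factors of A (the non-unit diagonal entries of the Smith normal form of xI - A over ℚ[x]) are (x + 5)(x^2 - 3x - 3), each dividing the next. The characteristic polynomial is their product, (x + 5)(x^2 - 3x - 3).

The rational canonical form is the block-diagonal matrix of companion matrices C(f_i):
R = [[0, 0, 15], [1, 0, 18], [0, 1, -2]].

Note the characteristic polynomial does not split into linear factors over ℚ, so A has no Jordan form over ℚ; the rational canonical form exists over any field.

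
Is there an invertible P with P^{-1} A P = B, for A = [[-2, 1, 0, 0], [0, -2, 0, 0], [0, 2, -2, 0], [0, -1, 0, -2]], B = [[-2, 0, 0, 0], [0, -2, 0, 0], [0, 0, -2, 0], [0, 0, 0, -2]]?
No.

Both have characteristic polynomial (x + 2)^4, but the minimal polynomial of A is (x + 2)^2 while the minimal polynomial of B is x + 2. The minimal polynomial is a similarity invariant, so A and B are not similar.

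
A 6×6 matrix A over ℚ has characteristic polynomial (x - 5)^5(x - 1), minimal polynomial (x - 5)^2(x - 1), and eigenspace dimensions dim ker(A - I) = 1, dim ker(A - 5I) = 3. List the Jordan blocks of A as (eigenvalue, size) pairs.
λ = 1: algebraic multiplicity 1 (exponent in χ_A), largest block size 1 (exponent in m_A), 1 block (geometric multiplicity). This forces block sizes [1].
λ = 5: algebraic multiplicity 5 (exponent in χ_A), largest block size 2 (exponent in m_A), 3 blocks (geometric multiplicity). These force block sizes [2, 2, 1].

Jordan blocks: (1, 1), (5, 2), (5, 2), (5, 1)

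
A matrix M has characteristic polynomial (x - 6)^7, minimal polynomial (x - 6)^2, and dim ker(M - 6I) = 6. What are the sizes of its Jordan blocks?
Jordan blocks: (6, 2), (6, 1), (6, 1), (6, 1), (6, 1), (6, 1)

λ = 6: algebraic multiplicity 7 (exponent in χ_M), largest block size 2 (exponent in m_M), 6 blocks (geometric multiplicity). These force block sizes [2, 1, 1, 1, 1, 1].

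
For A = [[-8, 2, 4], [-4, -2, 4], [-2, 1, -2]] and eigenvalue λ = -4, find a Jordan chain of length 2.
v_1 = [[0, 1, 0]]^T, v_2 = [[2, 2, 1]]^T

We seek v_1 ∈ ker((A + 4I)^2) \ ker(A + 4I), then set v_{i+1} = (A + 4I) v_i.

One such chain is v_1 = [[0, 1, 0]]^T, v_2 = [[2, 2, 1]]^T. Check: (A + 4I) v_2 = [[0, 0, 0]]^T = 0.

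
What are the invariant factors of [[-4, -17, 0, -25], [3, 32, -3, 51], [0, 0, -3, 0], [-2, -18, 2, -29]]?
(x - 5)(x + 3)^3

The Jordan structure of A has elementary divisors (x + 3)^3, (x - 5). Arranging the block sizes at each eigenvalue in decreasing order and taking row products gives the invariant factors.

Invariant factors (smallest first, each dividing the next): (x - 5)(x + 3)^3.

Check: the last factor (x - 5)(x + 3)^3 is the minimal polynomial, and the product (x - 5)(x + 3)^3 is the characteristic polynomial.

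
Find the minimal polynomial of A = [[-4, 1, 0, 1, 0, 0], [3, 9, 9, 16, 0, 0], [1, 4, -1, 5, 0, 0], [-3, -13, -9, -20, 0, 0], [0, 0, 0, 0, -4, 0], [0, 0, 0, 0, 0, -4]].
The characteristic polynomial factors as (x + 4)^6. The minimal polynomial is ∏(x - λ)^{k_λ} where k_λ is the size of the largest Jordan block at λ.

For λ = -4: rank(A + 4I) = 2, and the largest Jordan block has size 2 (the smallest k with rank((A + 4I)^k) = rank((A + 4I)^(k+1))).

So m_A(x) = (x + 4)^2.

m_A(x) = (x + 4)^2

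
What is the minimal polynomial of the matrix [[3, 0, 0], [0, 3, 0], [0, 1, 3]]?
m_A(x) = (x - 3)^2

The characteristic polynomial factors as (x - 3)^3. The minimal polynomial is ∏(x - λ)^{k_λ} where k_λ is the size of the largest Jordan block at λ.

For λ = 3: rank(A - 3I) = 1, and the largest Jordan block has size 2 (the smallest k with rank((A - 3I)^k) = rank((A - 3I)^(k+1))).

So m_A(x) = (x - 3)^2.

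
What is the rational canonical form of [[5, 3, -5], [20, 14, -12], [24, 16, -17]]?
R = [[0, 0, 6], [1, 0, 1], [0, 1, 2]]

The invariant factors of A (the non-unit diagonal entries of the Smith normal form of xI - A over ℚ[x]) are (x - 3)(x^2 + x + 2), each dividing the next. The characteristic polynomial is their product, (x - 3)(x^2 + x + 2).

The rational canonical form is the block-diagonal matrix of companion matrices C(f_i):
R = [[0, 0, 6], [1, 0, 1], [0, 1, 2]].

Note the characteristic polynomial does not split into linear factors over ℚ, so A has no Jordan form over ℚ; the rational canonical form exists over any field.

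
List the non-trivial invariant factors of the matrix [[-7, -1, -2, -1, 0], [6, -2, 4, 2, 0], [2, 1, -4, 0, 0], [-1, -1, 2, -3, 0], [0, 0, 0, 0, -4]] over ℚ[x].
x + 4, (x + 4)^2, (x + 4)^2

The Jordan structure of A has elementary divisors (x + 4)^2, (x + 4)^2, (x + 4). Arranging the block sizes at each eigenvalue in decreasing order and taking row products gives the invariant factors.

Invariant factors (smallest first, each dividing the next): x + 4, (x + 4)^2, (x + 4)^2.

Check: the last factor (x + 4)^2 is the minimal polynomial, and the product (x + 4)^5 is the characteristic polynomial.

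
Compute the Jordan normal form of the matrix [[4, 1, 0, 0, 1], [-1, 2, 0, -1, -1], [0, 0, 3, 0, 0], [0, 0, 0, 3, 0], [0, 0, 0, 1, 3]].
J = [[3, 1, 0, 0, 0], [0, 3, 0, 0, 0], [0, 0, 3, 1, 0], [0, 0, 0, 3, 0], [0, 0, 0, 0, 3]]

The characteristic polynomial is det(xI - A) = (x - 3)^5, so the eigenvalues are 3 (algebraic multiplicity 5).

For λ = 3: rank(A - 3I) = 2, rank((A - 3I)^2) = 0. The eigenspace has dimension 5 - 2 = 3, so there are 3 Jordan blocks; the rank sequence gives block sizes [2, 2, 1].

Assembling the blocks gives the Jordan form J above.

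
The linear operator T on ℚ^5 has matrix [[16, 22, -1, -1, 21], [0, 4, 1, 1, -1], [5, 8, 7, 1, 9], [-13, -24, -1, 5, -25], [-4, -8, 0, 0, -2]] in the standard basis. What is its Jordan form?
J = [[6, 1, 0, 0, 0], [0, 6, 1, 0, 0], [0, 0, 6, 0, 0], [0, 0, 0, 6, 0], [0, 0, 0, 0, 6]]

The characteristic polynomial is det(xI - A) = (x - 6)^5, so the eigenvalues are 6 (algebraic multiplicity 5).

For λ = 6: rank(A - 6I) = 2, rank((A - 6I)^2) = 1, rank((A - 6I)^3) = 0. The eigenspace has dimension 5 - 2 = 3, so there are 3 Jordan blocks; the rank sequence gives block sizes [3, 1, 1].

Assembling the blocks gives the Jordan form J above.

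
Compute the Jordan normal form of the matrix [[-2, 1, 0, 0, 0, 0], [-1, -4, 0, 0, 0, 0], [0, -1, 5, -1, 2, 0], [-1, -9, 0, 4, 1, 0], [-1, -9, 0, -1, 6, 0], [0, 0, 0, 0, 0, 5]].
The characteristic polynomial is det(xI - A) = (x - 5)^4(x + 3)^2, so the eigenvalues are -3 (algebraic multiplicity 2), 5 (algebraic multiplicity 4).

For λ = -3: rank(A + 3I) = 5, rank((A + 3I)^2) = 4. The eigenspace has dimension 6 - 5 = 1, so there is 1 Jordan block; the rank sequence gives block sizes [2].

For λ = 5: rank(A - 5I) = 4, rank((A - 5I)^2) = 3, rank((A - 5I)^3) = 2. The eigenspace has dimension 6 - 4 = 2, so there are 2 Jordan blocks; the rank sequence gives block sizes [3, 1].

Assembling the blocks gives the Jordan form J above.

J = [[-3, 1, 0, 0, 0, 0], [0, -3, 0, 0, 0, 0], [0, 0, 5, 1, 0, 0], [0, 0, 0, 5, 1, 0], [0, 0, 0, 0, 5, 0], [0, 0, 0, 0, 0, 5]]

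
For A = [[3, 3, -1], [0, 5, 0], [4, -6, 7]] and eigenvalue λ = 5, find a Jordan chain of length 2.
v_1 = [[0, -1, -4]]^T, v_2 = [[1, 0, -2]]^T

We seek v_1 ∈ ker((A - 5I)^2) \ ker(A - 5I), then set v_{i+1} = (A - 5I) v_i.

One such chain is v_1 = [[0, -1, -4]]^T, v_2 = [[1, 0, -2]]^T. Check: (A - 5I) v_2 = [[0, 0, 0]]^T = 0.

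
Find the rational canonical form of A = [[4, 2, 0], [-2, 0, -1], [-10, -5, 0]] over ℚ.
R = [[0, 0, 0], [1, 0, 1], [0, 1, 4]]

The invariant factors of A (the non-unit diagonal entries of the Smith normal form of xI - A over ℚ[x]) are x(x^2 - 4x - 1), each dividing the next. The characteristic polynomial is their product, x(x^2 - 4x - 1).

The rational canonical form is the block-diagonal matrix of companion matrices C(f_i):
R = [[0, 0, 0], [1, 0, 1], [0, 1, 4]].

Note the characteristic polynomial does not split into linear factors over ℚ, so A has no Jordan form over ℚ; the rational canonical form exists over any field.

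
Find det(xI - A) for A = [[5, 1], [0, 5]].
xI - A = [[x - 5, -1], [0, x - 5]].

Expanding det(xI - A) along the first row:
det(xI - A) = + (x - 5)·det([[x - 5]]) - (-1)·det([[0]]).

Evaluating gives χ_A(x) = x^2 - 10x + 25 = (x - 5)^2.

χ_A(x) = (x - 5)^2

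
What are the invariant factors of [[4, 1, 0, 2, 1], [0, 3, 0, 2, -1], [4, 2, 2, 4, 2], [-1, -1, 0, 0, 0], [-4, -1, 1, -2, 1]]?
The Jordan structure of A has elementary divisors (x - 2)^3, (x - 2)^2. Arranging the block sizes at each eigenvalue in decreasing order and taking row products gives the invariant factors.

Invariant factors (smallest first, each dividing the next): (x - 2)^2, (x - 2)^3.

Check: the last factor (x - 2)^3 is the minimal polynomial, and the product (x - 2)^5 is the characteristic polynomial.

(x - 2)^2, (x - 2)^3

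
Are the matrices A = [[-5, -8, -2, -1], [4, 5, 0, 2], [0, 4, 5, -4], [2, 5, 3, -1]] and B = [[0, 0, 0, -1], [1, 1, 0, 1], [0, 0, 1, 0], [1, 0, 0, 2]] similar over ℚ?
Both have characteristic polynomial (x - 1)^4, but the minimal polynomial of A is (x - 1)^3 while the minimal polynomial of B is (x - 1)^2. The minimal polynomial is a similarity invariant, so A and B are not similar.

No.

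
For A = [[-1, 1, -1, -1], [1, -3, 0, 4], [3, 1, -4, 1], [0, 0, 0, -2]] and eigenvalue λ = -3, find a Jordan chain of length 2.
v_1 = [[-1, 2, 0, 0]]^T, v_2 = [[0, -1, -1, 0]]^T

We seek v_1 ∈ ker((A + 3I)^2) \ ker(A + 3I), then set v_{i+1} = (A + 3I) v_i.

One such chain is v_1 = [[-1, 2, 0, 0]]^T, v_2 = [[0, -1, -1, 0]]^T. Check: (A + 3I) v_2 = [[0, 0, 0, 0]]^T = 0.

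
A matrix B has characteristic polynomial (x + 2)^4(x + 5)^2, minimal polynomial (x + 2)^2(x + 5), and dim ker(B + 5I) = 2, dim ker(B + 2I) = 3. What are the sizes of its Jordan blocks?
λ = -5: algebraic multiplicity 2 (exponent in χ_B), largest block size 1 (exponent in m_B), 2 blocks (geometric multiplicity). These force block sizes [1, 1].
λ = -2: algebraic multiplicity 4 (exponent in χ_B), largest block size 2 (exponent in m_B), 3 blocks (geometric multiplicity). These force block sizes [2, 1, 1].

Jordan blocks: (-5, 1), (-5, 1), (-2, 2), (-2, 1), (-2, 1)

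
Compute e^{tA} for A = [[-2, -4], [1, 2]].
e^{tA} = [[1 - 2*t, -4*t], [t, 2*t + 1]]

A has Jordan form J = [[0, 1], [0, 0]] with A = PJP^{-1}, so e^{tA} = P e^{tJ} P^{-1}.

For a Jordan block J_k(λ), e^{tJ_k(λ)} = e^{λt} · (I + tN + t^2 N^2/2! + ... + t^{k-1} N^{k-1}/(k-1)!) where N is the nilpotent superdiagonal part.

Assembling the blocks and conjugating back gives the entries of e^{tA} as shown above.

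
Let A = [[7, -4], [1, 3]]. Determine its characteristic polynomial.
xI - A = [[x - 7, 4], [-1, x - 3]].

Expanding det(xI - A) along the first row:
det(xI - A) = + (x - 7)·det([[x - 3]]) - (4)·det([[-1]]).

Evaluating gives χ_A(x) = x^2 - 10x + 25 = (x - 5)^2.

χ_A(x) = (x - 5)^2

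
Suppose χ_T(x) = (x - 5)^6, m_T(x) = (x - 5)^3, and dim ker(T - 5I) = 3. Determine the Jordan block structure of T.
Jordan blocks: (5, 3), (5, 2), (5, 1)

λ = 5: algebraic multiplicity 6 (exponent in χ_T), largest block size 3 (exponent in m_T), 3 blocks (geometric multiplicity). These force block sizes [3, 2, 1].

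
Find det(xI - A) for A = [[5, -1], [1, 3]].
xI - A = [[x - 5, 1], [-1, x - 3]].

Expanding det(xI - A) along the first row:
det(xI - A) = + (x - 5)·det([[x - 3]]) - (1)·det([[-1]]).

Evaluating gives χ_A(x) = x^2 - 8x + 16 = (x - 4)^2.

χ_A(x) = (x - 4)^2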